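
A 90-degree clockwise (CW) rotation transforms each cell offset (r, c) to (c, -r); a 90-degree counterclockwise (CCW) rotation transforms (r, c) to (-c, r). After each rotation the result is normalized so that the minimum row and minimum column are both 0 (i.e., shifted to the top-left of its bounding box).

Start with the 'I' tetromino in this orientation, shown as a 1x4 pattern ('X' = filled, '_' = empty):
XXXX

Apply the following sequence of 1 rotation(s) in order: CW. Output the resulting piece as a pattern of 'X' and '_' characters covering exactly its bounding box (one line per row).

Answer: X
X
X
X

Derivation:
Start:
XXXX
After rotation 1 (CW):
X
X
X
X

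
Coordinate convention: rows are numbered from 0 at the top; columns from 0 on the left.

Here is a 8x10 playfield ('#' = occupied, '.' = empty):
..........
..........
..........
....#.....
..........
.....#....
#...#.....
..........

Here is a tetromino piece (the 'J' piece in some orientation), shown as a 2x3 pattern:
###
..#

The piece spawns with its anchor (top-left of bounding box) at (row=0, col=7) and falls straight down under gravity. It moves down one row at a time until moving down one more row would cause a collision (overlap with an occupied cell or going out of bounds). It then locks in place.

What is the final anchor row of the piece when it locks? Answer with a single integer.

Spawn at (row=0, col=7). Try each row:
  row 0: fits
  row 1: fits
  row 2: fits
  row 3: fits
  row 4: fits
  row 5: fits
  row 6: fits
  row 7: blocked -> lock at row 6

Answer: 6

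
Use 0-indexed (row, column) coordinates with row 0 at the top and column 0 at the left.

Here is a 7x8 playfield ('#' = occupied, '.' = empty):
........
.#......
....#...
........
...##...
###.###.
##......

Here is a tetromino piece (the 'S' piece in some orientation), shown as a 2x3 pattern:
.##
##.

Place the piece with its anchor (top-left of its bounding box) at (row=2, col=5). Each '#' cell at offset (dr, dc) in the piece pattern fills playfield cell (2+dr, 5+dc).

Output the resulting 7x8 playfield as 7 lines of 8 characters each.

Answer: ........
.#......
....#.##
.....##.
...##...
###.###.
##......

Derivation:
Fill (2+0,5+1) = (2,6)
Fill (2+0,5+2) = (2,7)
Fill (2+1,5+0) = (3,5)
Fill (2+1,5+1) = (3,6)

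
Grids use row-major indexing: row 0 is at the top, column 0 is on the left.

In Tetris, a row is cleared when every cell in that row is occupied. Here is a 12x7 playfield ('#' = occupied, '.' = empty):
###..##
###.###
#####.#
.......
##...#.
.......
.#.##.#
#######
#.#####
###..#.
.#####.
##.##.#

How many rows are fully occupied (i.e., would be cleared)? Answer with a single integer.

Check each row:
  row 0: 2 empty cells -> not full
  row 1: 1 empty cell -> not full
  row 2: 1 empty cell -> not full
  row 3: 7 empty cells -> not full
  row 4: 4 empty cells -> not full
  row 5: 7 empty cells -> not full
  row 6: 3 empty cells -> not full
  row 7: 0 empty cells -> FULL (clear)
  row 8: 1 empty cell -> not full
  row 9: 3 empty cells -> not full
  row 10: 2 empty cells -> not full
  row 11: 2 empty cells -> not full
Total rows cleared: 1

Answer: 1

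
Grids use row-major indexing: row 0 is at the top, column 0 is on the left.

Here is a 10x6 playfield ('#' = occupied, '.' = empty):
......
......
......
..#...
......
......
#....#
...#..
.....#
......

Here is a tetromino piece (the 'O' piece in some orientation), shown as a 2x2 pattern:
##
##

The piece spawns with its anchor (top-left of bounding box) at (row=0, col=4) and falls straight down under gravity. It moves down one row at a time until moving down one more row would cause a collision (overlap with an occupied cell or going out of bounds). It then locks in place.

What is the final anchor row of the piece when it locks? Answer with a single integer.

Answer: 4

Derivation:
Spawn at (row=0, col=4). Try each row:
  row 0: fits
  row 1: fits
  row 2: fits
  row 3: fits
  row 4: fits
  row 5: blocked -> lock at row 4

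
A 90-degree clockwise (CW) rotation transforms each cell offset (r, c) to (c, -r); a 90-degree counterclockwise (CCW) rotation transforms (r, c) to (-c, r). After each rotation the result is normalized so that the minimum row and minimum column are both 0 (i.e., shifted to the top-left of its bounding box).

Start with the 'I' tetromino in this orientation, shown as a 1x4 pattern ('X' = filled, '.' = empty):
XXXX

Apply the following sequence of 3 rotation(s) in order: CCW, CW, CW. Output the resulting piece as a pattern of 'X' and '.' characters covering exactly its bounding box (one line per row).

Start:
XXXX
After rotation 1 (CCW):
X
X
X
X
After rotation 2 (CW):
XXXX
After rotation 3 (CW):
X
X
X
X

Answer: X
X
X
X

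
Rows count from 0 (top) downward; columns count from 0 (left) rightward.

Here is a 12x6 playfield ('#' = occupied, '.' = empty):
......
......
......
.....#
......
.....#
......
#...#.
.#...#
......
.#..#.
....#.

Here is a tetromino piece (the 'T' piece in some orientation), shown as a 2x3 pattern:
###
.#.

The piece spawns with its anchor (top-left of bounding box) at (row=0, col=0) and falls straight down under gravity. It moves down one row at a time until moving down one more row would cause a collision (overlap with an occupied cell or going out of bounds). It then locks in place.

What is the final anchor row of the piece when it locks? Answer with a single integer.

Answer: 6

Derivation:
Spawn at (row=0, col=0). Try each row:
  row 0: fits
  row 1: fits
  row 2: fits
  row 3: fits
  row 4: fits
  row 5: fits
  row 6: fits
  row 7: blocked -> lock at row 6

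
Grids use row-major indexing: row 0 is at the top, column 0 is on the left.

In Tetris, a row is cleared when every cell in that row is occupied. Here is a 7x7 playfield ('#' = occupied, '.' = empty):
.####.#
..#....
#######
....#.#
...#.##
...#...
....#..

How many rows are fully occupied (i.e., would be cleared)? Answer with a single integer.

Answer: 1

Derivation:
Check each row:
  row 0: 2 empty cells -> not full
  row 1: 6 empty cells -> not full
  row 2: 0 empty cells -> FULL (clear)
  row 3: 5 empty cells -> not full
  row 4: 4 empty cells -> not full
  row 5: 6 empty cells -> not full
  row 6: 6 empty cells -> not full
Total rows cleared: 1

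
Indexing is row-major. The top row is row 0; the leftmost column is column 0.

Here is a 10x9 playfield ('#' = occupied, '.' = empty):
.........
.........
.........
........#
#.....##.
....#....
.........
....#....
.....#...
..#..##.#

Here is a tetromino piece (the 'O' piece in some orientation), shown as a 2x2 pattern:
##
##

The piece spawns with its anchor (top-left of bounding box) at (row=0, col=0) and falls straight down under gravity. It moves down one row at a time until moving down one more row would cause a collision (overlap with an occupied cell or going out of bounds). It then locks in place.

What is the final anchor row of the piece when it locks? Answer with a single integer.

Spawn at (row=0, col=0). Try each row:
  row 0: fits
  row 1: fits
  row 2: fits
  row 3: blocked -> lock at row 2

Answer: 2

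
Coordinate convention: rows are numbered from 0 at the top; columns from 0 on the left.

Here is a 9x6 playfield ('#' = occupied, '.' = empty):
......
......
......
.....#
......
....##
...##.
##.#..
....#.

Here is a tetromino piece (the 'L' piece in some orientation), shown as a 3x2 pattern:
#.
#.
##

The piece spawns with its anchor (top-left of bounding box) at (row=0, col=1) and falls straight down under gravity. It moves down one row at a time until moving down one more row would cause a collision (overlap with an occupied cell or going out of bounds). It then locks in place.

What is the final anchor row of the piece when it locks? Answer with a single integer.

Answer: 4

Derivation:
Spawn at (row=0, col=1). Try each row:
  row 0: fits
  row 1: fits
  row 2: fits
  row 3: fits
  row 4: fits
  row 5: blocked -> lock at row 4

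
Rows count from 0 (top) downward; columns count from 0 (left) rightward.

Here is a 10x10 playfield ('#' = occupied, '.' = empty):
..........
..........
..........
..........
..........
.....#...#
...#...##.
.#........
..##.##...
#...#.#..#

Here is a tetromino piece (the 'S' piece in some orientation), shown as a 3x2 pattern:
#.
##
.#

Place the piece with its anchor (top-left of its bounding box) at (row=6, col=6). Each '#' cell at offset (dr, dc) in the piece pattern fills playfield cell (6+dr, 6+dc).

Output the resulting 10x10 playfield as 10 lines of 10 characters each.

Fill (6+0,6+0) = (6,6)
Fill (6+1,6+0) = (7,6)
Fill (6+1,6+1) = (7,7)
Fill (6+2,6+1) = (8,7)

Answer: ..........
..........
..........
..........
..........
.....#...#
...#..###.
.#....##..
..##.###..
#...#.#..#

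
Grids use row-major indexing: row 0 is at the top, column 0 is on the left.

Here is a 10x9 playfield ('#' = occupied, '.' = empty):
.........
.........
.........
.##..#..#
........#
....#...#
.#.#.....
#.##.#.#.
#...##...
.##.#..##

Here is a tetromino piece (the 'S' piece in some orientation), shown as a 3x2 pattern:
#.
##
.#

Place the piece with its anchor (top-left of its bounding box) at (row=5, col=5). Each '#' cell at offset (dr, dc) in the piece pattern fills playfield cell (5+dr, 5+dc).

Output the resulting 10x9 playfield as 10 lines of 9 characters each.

Fill (5+0,5+0) = (5,5)
Fill (5+1,5+0) = (6,5)
Fill (5+1,5+1) = (6,6)
Fill (5+2,5+1) = (7,6)

Answer: .........
.........
.........
.##..#..#
........#
....##..#
.#.#.##..
#.##.###.
#...##...
.##.#..##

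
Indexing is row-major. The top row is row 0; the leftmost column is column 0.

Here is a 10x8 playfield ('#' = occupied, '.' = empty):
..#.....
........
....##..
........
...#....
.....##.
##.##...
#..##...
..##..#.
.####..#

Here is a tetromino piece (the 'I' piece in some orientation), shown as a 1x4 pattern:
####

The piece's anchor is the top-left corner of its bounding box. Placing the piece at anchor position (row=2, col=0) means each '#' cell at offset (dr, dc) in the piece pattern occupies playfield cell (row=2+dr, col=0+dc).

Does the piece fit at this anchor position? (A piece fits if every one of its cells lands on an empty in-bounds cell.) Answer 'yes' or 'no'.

Answer: yes

Derivation:
Check each piece cell at anchor (2, 0):
  offset (0,0) -> (2,0): empty -> OK
  offset (0,1) -> (2,1): empty -> OK
  offset (0,2) -> (2,2): empty -> OK
  offset (0,3) -> (2,3): empty -> OK
All cells valid: yes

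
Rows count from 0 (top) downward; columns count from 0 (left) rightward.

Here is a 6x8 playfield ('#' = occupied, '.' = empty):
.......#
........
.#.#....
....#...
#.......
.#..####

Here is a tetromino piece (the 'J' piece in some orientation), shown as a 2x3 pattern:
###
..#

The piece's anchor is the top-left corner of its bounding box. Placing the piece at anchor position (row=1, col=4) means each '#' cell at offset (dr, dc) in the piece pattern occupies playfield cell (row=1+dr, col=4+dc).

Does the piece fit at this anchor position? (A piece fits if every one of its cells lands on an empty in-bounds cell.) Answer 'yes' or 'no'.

Answer: yes

Derivation:
Check each piece cell at anchor (1, 4):
  offset (0,0) -> (1,4): empty -> OK
  offset (0,1) -> (1,5): empty -> OK
  offset (0,2) -> (1,6): empty -> OK
  offset (1,2) -> (2,6): empty -> OK
All cells valid: yes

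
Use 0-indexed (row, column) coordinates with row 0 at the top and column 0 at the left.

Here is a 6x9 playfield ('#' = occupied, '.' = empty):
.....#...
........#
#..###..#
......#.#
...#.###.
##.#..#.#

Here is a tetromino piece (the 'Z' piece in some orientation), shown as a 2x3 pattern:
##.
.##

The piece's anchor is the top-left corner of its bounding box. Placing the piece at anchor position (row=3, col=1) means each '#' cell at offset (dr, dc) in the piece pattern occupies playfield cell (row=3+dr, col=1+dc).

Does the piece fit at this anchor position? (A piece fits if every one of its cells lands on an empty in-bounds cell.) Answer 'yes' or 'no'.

Answer: no

Derivation:
Check each piece cell at anchor (3, 1):
  offset (0,0) -> (3,1): empty -> OK
  offset (0,1) -> (3,2): empty -> OK
  offset (1,1) -> (4,2): empty -> OK
  offset (1,2) -> (4,3): occupied ('#') -> FAIL
All cells valid: no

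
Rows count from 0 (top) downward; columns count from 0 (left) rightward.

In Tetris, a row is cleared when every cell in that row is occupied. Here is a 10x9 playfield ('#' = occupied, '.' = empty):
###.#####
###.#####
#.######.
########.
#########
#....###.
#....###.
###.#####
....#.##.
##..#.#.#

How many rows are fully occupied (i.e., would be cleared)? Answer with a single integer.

Answer: 1

Derivation:
Check each row:
  row 0: 1 empty cell -> not full
  row 1: 1 empty cell -> not full
  row 2: 2 empty cells -> not full
  row 3: 1 empty cell -> not full
  row 4: 0 empty cells -> FULL (clear)
  row 5: 5 empty cells -> not full
  row 6: 5 empty cells -> not full
  row 7: 1 empty cell -> not full
  row 8: 6 empty cells -> not full
  row 9: 4 empty cells -> not full
Total rows cleared: 1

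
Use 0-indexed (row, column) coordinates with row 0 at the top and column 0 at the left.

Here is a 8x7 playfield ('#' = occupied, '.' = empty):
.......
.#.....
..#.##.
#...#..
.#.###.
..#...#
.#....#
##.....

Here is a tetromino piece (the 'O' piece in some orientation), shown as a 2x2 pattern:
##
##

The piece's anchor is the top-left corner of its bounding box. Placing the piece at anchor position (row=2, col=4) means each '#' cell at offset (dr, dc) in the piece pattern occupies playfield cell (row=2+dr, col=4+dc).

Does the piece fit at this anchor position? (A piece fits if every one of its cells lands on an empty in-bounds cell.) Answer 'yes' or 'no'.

Check each piece cell at anchor (2, 4):
  offset (0,0) -> (2,4): occupied ('#') -> FAIL
  offset (0,1) -> (2,5): occupied ('#') -> FAIL
  offset (1,0) -> (3,4): occupied ('#') -> FAIL
  offset (1,1) -> (3,5): empty -> OK
All cells valid: no

Answer: no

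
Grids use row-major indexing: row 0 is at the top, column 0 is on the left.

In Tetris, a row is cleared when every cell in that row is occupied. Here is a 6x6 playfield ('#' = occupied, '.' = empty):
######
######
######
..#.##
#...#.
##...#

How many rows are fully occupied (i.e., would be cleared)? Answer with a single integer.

Check each row:
  row 0: 0 empty cells -> FULL (clear)
  row 1: 0 empty cells -> FULL (clear)
  row 2: 0 empty cells -> FULL (clear)
  row 3: 3 empty cells -> not full
  row 4: 4 empty cells -> not full
  row 5: 3 empty cells -> not full
Total rows cleared: 3

Answer: 3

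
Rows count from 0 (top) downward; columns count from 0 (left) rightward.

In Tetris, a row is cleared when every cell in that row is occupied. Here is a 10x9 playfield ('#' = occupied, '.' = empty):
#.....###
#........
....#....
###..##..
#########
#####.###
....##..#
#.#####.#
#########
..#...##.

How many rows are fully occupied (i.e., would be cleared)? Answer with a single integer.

Check each row:
  row 0: 5 empty cells -> not full
  row 1: 8 empty cells -> not full
  row 2: 8 empty cells -> not full
  row 3: 4 empty cells -> not full
  row 4: 0 empty cells -> FULL (clear)
  row 5: 1 empty cell -> not full
  row 6: 6 empty cells -> not full
  row 7: 2 empty cells -> not full
  row 8: 0 empty cells -> FULL (clear)
  row 9: 6 empty cells -> not full
Total rows cleared: 2

Answer: 2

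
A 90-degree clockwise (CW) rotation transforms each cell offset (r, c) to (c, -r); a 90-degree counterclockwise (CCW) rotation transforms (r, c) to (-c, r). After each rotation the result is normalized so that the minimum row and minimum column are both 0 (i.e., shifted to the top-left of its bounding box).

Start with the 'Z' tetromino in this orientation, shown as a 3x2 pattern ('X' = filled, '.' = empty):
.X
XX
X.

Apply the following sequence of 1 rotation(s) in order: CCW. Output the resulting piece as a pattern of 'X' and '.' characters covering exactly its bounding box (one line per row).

Start:
.X
XX
X.
After rotation 1 (CCW):
XX.
.XX

Answer: XX.
.XX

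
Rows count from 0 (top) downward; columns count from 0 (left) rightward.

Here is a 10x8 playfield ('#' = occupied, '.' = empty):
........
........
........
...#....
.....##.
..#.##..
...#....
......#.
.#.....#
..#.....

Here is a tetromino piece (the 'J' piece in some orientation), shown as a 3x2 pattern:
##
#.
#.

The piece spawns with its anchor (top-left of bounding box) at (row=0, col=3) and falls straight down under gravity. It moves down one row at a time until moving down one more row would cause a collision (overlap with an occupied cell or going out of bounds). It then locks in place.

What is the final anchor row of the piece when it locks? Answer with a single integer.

Answer: 0

Derivation:
Spawn at (row=0, col=3). Try each row:
  row 0: fits
  row 1: blocked -> lock at row 0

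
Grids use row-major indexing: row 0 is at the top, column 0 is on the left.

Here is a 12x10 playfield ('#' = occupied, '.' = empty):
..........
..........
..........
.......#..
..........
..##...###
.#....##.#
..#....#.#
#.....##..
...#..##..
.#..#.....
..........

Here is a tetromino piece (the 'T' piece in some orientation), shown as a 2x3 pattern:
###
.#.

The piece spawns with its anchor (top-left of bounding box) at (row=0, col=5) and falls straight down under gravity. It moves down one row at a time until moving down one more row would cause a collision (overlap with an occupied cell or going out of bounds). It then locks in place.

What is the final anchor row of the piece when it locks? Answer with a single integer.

Answer: 2

Derivation:
Spawn at (row=0, col=5). Try each row:
  row 0: fits
  row 1: fits
  row 2: fits
  row 3: blocked -> lock at row 2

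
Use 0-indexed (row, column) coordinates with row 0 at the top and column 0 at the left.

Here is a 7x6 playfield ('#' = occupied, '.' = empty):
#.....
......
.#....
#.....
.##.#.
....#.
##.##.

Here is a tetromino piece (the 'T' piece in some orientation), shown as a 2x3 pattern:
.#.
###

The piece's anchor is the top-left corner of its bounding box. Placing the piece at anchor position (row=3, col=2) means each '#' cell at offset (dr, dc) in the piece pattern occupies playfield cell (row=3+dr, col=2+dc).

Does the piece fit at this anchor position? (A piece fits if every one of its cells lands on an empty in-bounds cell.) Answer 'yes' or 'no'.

Answer: no

Derivation:
Check each piece cell at anchor (3, 2):
  offset (0,1) -> (3,3): empty -> OK
  offset (1,0) -> (4,2): occupied ('#') -> FAIL
  offset (1,1) -> (4,3): empty -> OK
  offset (1,2) -> (4,4): occupied ('#') -> FAIL
All cells valid: no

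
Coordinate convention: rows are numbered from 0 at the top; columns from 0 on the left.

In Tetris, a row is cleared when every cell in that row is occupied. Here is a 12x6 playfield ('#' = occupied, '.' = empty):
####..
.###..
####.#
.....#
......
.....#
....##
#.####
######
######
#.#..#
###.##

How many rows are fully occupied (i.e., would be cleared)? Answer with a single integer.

Answer: 2

Derivation:
Check each row:
  row 0: 2 empty cells -> not full
  row 1: 3 empty cells -> not full
  row 2: 1 empty cell -> not full
  row 3: 5 empty cells -> not full
  row 4: 6 empty cells -> not full
  row 5: 5 empty cells -> not full
  row 6: 4 empty cells -> not full
  row 7: 1 empty cell -> not full
  row 8: 0 empty cells -> FULL (clear)
  row 9: 0 empty cells -> FULL (clear)
  row 10: 3 empty cells -> not full
  row 11: 1 empty cell -> not full
Total rows cleared: 2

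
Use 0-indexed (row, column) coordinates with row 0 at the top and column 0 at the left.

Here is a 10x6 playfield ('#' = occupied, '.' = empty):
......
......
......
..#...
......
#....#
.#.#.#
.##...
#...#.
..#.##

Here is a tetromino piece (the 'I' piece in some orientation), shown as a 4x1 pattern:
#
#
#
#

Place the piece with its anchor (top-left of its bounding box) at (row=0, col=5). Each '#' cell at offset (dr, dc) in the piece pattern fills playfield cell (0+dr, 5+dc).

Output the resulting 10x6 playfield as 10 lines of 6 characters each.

Answer: .....#
.....#
.....#
..#..#
......
#....#
.#.#.#
.##...
#...#.
..#.##

Derivation:
Fill (0+0,5+0) = (0,5)
Fill (0+1,5+0) = (1,5)
Fill (0+2,5+0) = (2,5)
Fill (0+3,5+0) = (3,5)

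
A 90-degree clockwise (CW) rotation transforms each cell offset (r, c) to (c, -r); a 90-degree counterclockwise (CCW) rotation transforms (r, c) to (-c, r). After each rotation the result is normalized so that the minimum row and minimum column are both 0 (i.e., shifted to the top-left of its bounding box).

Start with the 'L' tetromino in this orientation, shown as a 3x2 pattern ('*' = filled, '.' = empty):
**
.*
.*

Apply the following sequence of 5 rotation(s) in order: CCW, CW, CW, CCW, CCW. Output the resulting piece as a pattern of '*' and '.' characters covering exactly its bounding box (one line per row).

Start:
**
.*
.*
After rotation 1 (CCW):
***
*..
After rotation 2 (CW):
**
.*
.*
After rotation 3 (CW):
..*
***
After rotation 4 (CCW):
**
.*
.*
After rotation 5 (CCW):
***
*..

Answer: ***
*..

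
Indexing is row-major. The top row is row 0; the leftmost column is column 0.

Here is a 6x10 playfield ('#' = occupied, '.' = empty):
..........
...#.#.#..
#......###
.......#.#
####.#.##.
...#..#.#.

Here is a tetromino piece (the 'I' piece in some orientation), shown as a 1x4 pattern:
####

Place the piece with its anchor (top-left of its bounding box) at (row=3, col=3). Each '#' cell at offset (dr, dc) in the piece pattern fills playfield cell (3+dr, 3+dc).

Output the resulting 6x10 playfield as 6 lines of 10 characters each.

Fill (3+0,3+0) = (3,3)
Fill (3+0,3+1) = (3,4)
Fill (3+0,3+2) = (3,5)
Fill (3+0,3+3) = (3,6)

Answer: ..........
...#.#.#..
#......###
...#####.#
####.#.##.
...#..#.#.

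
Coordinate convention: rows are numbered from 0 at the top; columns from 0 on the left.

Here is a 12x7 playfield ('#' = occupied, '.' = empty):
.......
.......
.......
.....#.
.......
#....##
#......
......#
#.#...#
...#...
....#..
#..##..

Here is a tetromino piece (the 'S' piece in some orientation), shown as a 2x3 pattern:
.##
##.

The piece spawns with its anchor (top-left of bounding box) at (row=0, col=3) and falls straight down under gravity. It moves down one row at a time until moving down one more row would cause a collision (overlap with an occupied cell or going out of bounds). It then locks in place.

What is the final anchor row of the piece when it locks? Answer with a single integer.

Answer: 2

Derivation:
Spawn at (row=0, col=3). Try each row:
  row 0: fits
  row 1: fits
  row 2: fits
  row 3: blocked -> lock at row 2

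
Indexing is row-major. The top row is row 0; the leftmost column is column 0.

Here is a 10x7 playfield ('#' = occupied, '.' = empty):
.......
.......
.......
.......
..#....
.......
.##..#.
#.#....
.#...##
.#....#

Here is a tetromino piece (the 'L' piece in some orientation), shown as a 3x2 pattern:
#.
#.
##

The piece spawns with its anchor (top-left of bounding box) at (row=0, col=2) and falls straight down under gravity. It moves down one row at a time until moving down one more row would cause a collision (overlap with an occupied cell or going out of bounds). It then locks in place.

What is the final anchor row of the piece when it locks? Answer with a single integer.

Answer: 1

Derivation:
Spawn at (row=0, col=2). Try each row:
  row 0: fits
  row 1: fits
  row 2: blocked -> lock at row 1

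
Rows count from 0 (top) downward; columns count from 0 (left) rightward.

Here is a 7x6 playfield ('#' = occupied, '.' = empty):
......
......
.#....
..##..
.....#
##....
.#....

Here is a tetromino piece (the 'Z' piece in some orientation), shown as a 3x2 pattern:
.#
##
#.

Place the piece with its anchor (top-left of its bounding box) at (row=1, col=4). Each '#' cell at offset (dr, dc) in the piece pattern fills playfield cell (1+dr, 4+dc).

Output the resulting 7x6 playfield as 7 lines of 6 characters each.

Answer: ......
.....#
.#..##
..###.
.....#
##....
.#....

Derivation:
Fill (1+0,4+1) = (1,5)
Fill (1+1,4+0) = (2,4)
Fill (1+1,4+1) = (2,5)
Fill (1+2,4+0) = (3,4)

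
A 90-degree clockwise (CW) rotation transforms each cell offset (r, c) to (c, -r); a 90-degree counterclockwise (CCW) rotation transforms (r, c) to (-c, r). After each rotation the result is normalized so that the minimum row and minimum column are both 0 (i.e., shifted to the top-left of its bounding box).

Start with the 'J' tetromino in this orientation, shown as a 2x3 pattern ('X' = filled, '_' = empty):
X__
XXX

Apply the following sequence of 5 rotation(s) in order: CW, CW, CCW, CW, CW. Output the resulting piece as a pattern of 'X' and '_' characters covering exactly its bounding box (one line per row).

Start:
X__
XXX
After rotation 1 (CW):
XX
X_
X_
After rotation 2 (CW):
XXX
__X
After rotation 3 (CCW):
XX
X_
X_
After rotation 4 (CW):
XXX
__X
After rotation 5 (CW):
_X
_X
XX

Answer: _X
_X
XX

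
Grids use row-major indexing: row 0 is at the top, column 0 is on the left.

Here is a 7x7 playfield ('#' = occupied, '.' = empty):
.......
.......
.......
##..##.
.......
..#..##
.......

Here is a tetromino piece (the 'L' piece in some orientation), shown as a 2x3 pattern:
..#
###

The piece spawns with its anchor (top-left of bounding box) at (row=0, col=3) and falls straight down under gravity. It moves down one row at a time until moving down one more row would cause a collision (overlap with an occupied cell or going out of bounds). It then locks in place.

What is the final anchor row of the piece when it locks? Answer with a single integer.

Spawn at (row=0, col=3). Try each row:
  row 0: fits
  row 1: fits
  row 2: blocked -> lock at row 1

Answer: 1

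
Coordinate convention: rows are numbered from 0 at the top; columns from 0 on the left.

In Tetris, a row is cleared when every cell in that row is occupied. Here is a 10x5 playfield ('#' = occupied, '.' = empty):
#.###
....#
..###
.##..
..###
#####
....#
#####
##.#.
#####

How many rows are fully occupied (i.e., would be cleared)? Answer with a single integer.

Check each row:
  row 0: 1 empty cell -> not full
  row 1: 4 empty cells -> not full
  row 2: 2 empty cells -> not full
  row 3: 3 empty cells -> not full
  row 4: 2 empty cells -> not full
  row 5: 0 empty cells -> FULL (clear)
  row 6: 4 empty cells -> not full
  row 7: 0 empty cells -> FULL (clear)
  row 8: 2 empty cells -> not full
  row 9: 0 empty cells -> FULL (clear)
Total rows cleared: 3

Answer: 3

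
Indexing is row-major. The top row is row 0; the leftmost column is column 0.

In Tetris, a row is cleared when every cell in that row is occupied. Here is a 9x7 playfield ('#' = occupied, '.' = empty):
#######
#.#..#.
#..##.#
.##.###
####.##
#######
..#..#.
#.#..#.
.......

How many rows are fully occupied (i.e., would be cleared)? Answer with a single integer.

Check each row:
  row 0: 0 empty cells -> FULL (clear)
  row 1: 4 empty cells -> not full
  row 2: 3 empty cells -> not full
  row 3: 2 empty cells -> not full
  row 4: 1 empty cell -> not full
  row 5: 0 empty cells -> FULL (clear)
  row 6: 5 empty cells -> not full
  row 7: 4 empty cells -> not full
  row 8: 7 empty cells -> not full
Total rows cleared: 2

Answer: 2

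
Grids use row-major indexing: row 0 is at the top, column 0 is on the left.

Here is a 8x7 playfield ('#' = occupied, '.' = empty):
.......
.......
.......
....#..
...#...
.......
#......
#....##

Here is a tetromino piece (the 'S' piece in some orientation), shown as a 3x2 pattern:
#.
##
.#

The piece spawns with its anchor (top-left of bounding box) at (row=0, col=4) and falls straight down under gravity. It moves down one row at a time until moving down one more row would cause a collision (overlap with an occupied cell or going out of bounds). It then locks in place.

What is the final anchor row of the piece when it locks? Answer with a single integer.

Answer: 1

Derivation:
Spawn at (row=0, col=4). Try each row:
  row 0: fits
  row 1: fits
  row 2: blocked -> lock at row 1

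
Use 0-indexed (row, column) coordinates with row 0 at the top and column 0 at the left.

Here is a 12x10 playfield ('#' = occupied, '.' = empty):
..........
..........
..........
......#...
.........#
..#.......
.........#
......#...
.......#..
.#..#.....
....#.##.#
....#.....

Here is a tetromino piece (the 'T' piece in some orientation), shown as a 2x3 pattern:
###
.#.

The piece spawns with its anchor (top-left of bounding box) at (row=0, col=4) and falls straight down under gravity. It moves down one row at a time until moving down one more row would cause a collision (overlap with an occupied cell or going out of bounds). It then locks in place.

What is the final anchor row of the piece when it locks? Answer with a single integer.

Spawn at (row=0, col=4). Try each row:
  row 0: fits
  row 1: fits
  row 2: fits
  row 3: blocked -> lock at row 2

Answer: 2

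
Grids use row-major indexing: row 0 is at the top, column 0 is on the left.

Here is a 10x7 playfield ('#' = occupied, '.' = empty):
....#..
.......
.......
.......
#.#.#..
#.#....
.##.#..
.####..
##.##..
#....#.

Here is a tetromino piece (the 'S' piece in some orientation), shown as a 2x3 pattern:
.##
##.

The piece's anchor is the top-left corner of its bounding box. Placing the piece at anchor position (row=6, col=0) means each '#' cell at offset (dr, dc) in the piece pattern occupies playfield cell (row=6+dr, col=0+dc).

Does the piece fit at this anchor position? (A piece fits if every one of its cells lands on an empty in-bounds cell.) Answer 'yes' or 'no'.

Answer: no

Derivation:
Check each piece cell at anchor (6, 0):
  offset (0,1) -> (6,1): occupied ('#') -> FAIL
  offset (0,2) -> (6,2): occupied ('#') -> FAIL
  offset (1,0) -> (7,0): empty -> OK
  offset (1,1) -> (7,1): occupied ('#') -> FAIL
All cells valid: no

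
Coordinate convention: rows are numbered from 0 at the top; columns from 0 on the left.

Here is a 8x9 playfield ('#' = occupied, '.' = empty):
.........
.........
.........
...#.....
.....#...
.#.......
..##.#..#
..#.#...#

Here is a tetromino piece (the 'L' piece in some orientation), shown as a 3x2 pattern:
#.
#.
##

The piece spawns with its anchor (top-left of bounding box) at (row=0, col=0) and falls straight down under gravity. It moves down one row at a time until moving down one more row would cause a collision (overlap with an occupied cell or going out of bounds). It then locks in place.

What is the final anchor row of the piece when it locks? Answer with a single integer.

Spawn at (row=0, col=0). Try each row:
  row 0: fits
  row 1: fits
  row 2: fits
  row 3: blocked -> lock at row 2

Answer: 2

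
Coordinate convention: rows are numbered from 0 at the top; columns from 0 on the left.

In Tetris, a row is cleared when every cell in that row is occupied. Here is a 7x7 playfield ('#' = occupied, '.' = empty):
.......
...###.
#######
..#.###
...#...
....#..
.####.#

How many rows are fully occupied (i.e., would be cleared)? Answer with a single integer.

Check each row:
  row 0: 7 empty cells -> not full
  row 1: 4 empty cells -> not full
  row 2: 0 empty cells -> FULL (clear)
  row 3: 3 empty cells -> not full
  row 4: 6 empty cells -> not full
  row 5: 6 empty cells -> not full
  row 6: 2 empty cells -> not full
Total rows cleared: 1

Answer: 1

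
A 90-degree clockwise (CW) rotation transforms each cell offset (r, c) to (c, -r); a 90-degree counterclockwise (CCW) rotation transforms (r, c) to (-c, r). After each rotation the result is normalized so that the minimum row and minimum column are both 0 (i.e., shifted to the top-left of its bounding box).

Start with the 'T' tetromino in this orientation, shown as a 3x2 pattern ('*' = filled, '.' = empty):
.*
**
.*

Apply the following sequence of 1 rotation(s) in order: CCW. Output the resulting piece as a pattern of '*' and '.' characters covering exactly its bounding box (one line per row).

Answer: ***
.*.

Derivation:
Start:
.*
**
.*
After rotation 1 (CCW):
***
.*.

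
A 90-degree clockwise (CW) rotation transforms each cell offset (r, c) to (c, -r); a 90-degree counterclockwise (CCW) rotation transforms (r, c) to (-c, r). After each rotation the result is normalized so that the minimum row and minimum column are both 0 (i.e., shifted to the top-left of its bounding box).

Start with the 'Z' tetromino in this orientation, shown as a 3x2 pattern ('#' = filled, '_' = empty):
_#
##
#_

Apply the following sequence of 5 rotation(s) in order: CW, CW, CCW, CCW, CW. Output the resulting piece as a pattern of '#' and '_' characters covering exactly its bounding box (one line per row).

Answer: ##_
_##

Derivation:
Start:
_#
##
#_
After rotation 1 (CW):
##_
_##
After rotation 2 (CW):
_#
##
#_
After rotation 3 (CCW):
##_
_##
After rotation 4 (CCW):
_#
##
#_
After rotation 5 (CW):
##_
_##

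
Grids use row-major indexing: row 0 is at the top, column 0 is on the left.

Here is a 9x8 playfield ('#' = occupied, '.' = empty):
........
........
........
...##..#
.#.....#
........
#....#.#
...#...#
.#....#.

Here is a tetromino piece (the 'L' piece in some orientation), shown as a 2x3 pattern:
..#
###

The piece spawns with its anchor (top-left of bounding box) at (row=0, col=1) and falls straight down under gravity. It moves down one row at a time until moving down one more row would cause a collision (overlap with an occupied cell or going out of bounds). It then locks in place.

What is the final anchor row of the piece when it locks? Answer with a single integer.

Spawn at (row=0, col=1). Try each row:
  row 0: fits
  row 1: fits
  row 2: blocked -> lock at row 1

Answer: 1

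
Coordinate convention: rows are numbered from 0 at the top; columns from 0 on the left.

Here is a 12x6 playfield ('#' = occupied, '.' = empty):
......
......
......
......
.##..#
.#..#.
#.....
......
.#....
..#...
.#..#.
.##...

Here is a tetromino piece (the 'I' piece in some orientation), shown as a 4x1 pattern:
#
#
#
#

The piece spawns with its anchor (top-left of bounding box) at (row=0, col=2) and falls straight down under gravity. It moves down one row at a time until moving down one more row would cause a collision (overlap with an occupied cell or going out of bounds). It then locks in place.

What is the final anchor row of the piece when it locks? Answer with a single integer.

Spawn at (row=0, col=2). Try each row:
  row 0: fits
  row 1: blocked -> lock at row 0

Answer: 0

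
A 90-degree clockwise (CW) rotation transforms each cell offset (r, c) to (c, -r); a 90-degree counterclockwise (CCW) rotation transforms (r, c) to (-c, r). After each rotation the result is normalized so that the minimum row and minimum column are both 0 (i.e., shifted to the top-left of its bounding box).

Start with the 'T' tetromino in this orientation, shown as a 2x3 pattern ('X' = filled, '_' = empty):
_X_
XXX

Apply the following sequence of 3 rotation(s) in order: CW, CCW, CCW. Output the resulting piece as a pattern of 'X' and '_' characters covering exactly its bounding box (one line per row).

Answer: _X
XX
_X

Derivation:
Start:
_X_
XXX
After rotation 1 (CW):
X_
XX
X_
After rotation 2 (CCW):
_X_
XXX
After rotation 3 (CCW):
_X
XX
_X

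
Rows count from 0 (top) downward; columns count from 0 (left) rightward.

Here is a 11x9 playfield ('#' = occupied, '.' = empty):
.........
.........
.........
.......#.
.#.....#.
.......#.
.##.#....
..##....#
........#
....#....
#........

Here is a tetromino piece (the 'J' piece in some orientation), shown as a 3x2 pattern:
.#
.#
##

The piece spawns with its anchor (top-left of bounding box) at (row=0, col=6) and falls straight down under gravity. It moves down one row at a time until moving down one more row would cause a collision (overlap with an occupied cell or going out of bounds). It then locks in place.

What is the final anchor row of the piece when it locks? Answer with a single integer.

Answer: 0

Derivation:
Spawn at (row=0, col=6). Try each row:
  row 0: fits
  row 1: blocked -> lock at row 0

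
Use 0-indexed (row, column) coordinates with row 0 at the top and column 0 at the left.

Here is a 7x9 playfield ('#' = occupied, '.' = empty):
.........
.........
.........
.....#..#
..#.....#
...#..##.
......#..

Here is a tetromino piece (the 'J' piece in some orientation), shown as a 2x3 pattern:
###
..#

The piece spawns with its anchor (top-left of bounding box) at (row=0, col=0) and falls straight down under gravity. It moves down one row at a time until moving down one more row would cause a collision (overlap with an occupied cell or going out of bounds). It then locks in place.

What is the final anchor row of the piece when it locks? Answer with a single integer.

Spawn at (row=0, col=0). Try each row:
  row 0: fits
  row 1: fits
  row 2: fits
  row 3: blocked -> lock at row 2

Answer: 2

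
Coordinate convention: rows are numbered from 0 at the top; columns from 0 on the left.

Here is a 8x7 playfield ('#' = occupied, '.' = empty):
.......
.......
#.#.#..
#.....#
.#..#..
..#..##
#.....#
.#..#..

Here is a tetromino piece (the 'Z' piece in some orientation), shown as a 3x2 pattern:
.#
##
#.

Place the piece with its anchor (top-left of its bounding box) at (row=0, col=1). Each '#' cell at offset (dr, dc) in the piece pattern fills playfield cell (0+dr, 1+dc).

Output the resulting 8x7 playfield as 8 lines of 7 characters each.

Fill (0+0,1+1) = (0,2)
Fill (0+1,1+0) = (1,1)
Fill (0+1,1+1) = (1,2)
Fill (0+2,1+0) = (2,1)

Answer: ..#....
.##....
###.#..
#.....#
.#..#..
..#..##
#.....#
.#..#..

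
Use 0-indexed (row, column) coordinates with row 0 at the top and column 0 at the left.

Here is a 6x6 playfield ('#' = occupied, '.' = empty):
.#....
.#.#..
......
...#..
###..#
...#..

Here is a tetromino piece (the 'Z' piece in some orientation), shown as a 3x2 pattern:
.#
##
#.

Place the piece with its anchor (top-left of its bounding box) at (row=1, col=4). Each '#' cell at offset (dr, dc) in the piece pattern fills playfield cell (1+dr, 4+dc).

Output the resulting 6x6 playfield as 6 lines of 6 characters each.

Answer: .#....
.#.#.#
....##
...##.
###..#
...#..

Derivation:
Fill (1+0,4+1) = (1,5)
Fill (1+1,4+0) = (2,4)
Fill (1+1,4+1) = (2,5)
Fill (1+2,4+0) = (3,4)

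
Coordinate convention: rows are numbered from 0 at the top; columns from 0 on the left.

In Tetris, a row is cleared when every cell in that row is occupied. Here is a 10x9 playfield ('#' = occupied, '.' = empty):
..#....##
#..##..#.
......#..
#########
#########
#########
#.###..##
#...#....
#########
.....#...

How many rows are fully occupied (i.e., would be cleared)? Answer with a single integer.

Check each row:
  row 0: 6 empty cells -> not full
  row 1: 5 empty cells -> not full
  row 2: 8 empty cells -> not full
  row 3: 0 empty cells -> FULL (clear)
  row 4: 0 empty cells -> FULL (clear)
  row 5: 0 empty cells -> FULL (clear)
  row 6: 3 empty cells -> not full
  row 7: 7 empty cells -> not full
  row 8: 0 empty cells -> FULL (clear)
  row 9: 8 empty cells -> not full
Total rows cleared: 4

Answer: 4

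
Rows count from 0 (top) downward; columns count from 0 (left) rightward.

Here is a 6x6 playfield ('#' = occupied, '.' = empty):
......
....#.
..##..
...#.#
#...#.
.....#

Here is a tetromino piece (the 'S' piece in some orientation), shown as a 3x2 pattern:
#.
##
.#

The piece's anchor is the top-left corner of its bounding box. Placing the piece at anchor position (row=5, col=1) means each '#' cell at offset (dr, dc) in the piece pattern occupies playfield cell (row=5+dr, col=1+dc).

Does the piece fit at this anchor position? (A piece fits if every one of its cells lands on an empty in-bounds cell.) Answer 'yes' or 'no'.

Answer: no

Derivation:
Check each piece cell at anchor (5, 1):
  offset (0,0) -> (5,1): empty -> OK
  offset (1,0) -> (6,1): out of bounds -> FAIL
  offset (1,1) -> (6,2): out of bounds -> FAIL
  offset (2,1) -> (7,2): out of bounds -> FAIL
All cells valid: no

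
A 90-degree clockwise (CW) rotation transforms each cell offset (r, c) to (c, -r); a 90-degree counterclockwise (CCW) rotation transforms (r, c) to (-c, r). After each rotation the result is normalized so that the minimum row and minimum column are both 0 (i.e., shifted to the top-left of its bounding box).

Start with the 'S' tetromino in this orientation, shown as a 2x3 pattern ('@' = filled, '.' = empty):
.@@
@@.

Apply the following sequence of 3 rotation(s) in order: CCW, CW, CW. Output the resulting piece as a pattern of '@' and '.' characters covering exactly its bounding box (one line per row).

Start:
.@@
@@.
After rotation 1 (CCW):
@.
@@
.@
After rotation 2 (CW):
.@@
@@.
After rotation 3 (CW):
@.
@@
.@

Answer: @.
@@
.@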